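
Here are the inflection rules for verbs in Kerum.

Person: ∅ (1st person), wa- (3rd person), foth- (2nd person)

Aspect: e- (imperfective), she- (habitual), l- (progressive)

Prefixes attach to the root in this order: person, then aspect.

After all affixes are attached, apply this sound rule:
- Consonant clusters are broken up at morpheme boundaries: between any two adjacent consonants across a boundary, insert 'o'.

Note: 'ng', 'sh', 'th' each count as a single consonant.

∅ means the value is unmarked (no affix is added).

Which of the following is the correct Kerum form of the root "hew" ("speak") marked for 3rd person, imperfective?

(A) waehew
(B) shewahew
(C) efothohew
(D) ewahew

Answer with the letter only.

Attach person 3rd person wa- → wahew.
Attach aspect imperfective e- → ewahew.
Epenthesis: no change.
So the correct form is ewahew, option (D).
(A) waehew is wrong: it has the affixes in the wrong order.
(C) efothohew is wrong: it uses 2nd person instead of 3rd person for person.
(B) shewahew is wrong: it uses habitual instead of imperfective for aspect.

D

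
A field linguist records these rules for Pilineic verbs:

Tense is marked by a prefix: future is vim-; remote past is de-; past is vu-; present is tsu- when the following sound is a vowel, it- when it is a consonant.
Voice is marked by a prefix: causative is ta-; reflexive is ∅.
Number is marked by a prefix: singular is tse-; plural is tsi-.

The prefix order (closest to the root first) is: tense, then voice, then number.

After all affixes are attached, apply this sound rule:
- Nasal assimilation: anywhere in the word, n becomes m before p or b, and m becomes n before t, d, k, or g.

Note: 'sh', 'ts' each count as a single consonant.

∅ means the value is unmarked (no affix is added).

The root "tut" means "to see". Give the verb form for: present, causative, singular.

Attach tense present it- (before consonant 't') → ittut.
Attach voice causative ta- → taittut.
Attach number singular tse- → tsetaittut.
Nasal assimilation: no change.

tsetaittut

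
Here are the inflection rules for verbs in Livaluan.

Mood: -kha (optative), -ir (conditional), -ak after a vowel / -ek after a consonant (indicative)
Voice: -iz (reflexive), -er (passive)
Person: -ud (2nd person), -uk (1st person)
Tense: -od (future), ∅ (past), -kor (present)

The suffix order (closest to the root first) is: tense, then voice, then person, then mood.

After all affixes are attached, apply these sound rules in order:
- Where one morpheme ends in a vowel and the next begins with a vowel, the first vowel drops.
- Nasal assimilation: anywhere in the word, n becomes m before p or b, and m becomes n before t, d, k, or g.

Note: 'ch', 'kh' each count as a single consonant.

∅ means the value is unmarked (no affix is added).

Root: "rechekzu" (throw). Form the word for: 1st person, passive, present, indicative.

rechekzukorerukek

Attach tense present -kor → rechekzukor.
Attach voice passive -er → rechekzukorer.
Attach person 1st person -uk → rechekzukoreruk.
Attach mood indicative -ek (after consonant 'k') → rechekzukorerukek.
Vowel deletion: no change.
Nasal assimilation: no change.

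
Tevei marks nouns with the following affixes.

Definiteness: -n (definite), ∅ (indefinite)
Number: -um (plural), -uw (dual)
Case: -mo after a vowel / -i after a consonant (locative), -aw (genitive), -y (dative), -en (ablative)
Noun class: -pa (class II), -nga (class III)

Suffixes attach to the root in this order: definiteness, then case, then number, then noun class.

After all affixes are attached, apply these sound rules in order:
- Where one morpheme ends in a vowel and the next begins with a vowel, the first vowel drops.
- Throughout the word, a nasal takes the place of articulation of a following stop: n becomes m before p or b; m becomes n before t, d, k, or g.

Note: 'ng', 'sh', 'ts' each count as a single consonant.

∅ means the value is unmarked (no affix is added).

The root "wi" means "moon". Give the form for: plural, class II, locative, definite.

winumpa

Attach definiteness definite -n → win.
Attach case locative -i (after consonant 'n') → wini.
Attach number plural -um → winium.
Attach noun class class II -pa → winiumpa.
Apply vowel deletion: winiumpa → winumpa.
Nasal assimilation: no change.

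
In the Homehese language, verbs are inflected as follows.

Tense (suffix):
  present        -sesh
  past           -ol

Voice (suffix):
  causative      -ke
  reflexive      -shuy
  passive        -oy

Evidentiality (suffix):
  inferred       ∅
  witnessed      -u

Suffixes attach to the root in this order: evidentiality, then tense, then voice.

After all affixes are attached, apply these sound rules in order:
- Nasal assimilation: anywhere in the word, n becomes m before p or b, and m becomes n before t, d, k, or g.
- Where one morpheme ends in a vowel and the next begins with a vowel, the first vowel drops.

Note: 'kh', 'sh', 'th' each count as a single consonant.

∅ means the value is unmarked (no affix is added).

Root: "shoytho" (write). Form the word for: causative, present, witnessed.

shoythuseshke

Attach evidentiality witnessed -u → shoythou.
Attach tense present -sesh → shoythousesh.
Attach voice causative -ke → shoythouseshke.
Nasal assimilation: no change.
Apply vowel deletion: shoythouseshke → shoythuseshke.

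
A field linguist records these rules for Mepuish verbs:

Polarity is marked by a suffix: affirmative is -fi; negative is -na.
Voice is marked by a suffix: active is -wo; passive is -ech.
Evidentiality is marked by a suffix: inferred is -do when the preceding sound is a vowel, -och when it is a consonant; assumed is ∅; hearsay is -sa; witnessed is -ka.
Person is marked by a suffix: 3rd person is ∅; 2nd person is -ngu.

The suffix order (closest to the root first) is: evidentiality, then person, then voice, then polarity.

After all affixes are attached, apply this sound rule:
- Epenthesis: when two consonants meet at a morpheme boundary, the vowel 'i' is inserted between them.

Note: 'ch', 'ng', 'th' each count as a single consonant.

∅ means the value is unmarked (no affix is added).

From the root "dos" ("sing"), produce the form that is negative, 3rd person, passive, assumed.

evidentiality = assumed: zero marking, form stays dos.
person = 3rd person: zero marking, form stays dos.
Attach voice passive -ech → dosech.
Attach polarity negative -na → dosechna.
Apply epenthesis: dosechna → dosechina.

dosechina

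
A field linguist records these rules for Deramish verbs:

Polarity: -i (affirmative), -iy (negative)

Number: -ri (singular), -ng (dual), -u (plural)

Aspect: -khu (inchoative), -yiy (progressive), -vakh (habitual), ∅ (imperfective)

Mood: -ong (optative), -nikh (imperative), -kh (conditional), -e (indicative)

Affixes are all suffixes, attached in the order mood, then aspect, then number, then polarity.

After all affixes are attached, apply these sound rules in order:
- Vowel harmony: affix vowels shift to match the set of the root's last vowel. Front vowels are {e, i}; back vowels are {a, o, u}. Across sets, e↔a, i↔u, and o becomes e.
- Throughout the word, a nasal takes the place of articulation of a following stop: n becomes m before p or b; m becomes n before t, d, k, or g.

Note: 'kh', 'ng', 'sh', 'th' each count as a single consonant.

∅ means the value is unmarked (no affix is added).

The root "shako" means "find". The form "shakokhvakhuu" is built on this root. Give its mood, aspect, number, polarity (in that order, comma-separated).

conditional, habitual, plural, affirmative

Segment: shako-kh-vakh-u-i.
mood: -kh → conditional.
aspect: -vakh → habitual.
number: -u → plural.
polarity: -i → affirmative.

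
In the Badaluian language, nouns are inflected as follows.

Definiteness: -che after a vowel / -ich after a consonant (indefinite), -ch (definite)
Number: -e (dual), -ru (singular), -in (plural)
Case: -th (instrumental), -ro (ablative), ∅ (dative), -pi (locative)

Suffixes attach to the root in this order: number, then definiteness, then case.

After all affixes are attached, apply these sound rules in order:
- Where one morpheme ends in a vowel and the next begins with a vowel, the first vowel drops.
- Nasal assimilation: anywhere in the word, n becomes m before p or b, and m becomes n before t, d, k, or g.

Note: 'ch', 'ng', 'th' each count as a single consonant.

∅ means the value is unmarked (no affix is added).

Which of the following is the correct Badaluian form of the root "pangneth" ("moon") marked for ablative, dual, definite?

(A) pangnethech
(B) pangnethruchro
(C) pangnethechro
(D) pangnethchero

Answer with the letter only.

C

Attach number dual -e → pangnethe.
Attach definiteness definite -ch → pangnethech.
Attach case ablative -ro → pangnethechro.
Vowel deletion: no change.
Nasal assimilation: no change.
So the correct form is pangnethechro, option (C).
(A) pangnethech is wrong: it uses dative instead of ablative for case.
(D) pangnethchero is wrong: it has the affixes in the wrong order.
(B) pangnethruchro is wrong: it uses singular instead of dual for number.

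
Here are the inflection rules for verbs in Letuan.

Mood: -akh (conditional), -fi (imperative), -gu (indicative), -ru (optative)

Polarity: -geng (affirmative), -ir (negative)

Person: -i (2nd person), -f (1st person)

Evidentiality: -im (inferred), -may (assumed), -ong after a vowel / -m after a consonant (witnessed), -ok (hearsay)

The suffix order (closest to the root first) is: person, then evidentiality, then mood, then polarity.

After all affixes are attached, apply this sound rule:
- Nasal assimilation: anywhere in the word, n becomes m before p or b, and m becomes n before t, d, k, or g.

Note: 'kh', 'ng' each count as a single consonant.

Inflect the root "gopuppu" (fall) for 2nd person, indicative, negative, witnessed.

Attach person 2nd person -i → gopuppui.
Attach evidentiality witnessed -ong (after vowel 'i') → gopuppuiong.
Attach mood indicative -gu → gopuppuionggu.
Attach polarity negative -ir → gopuppuiongguir.
Nasal assimilation: no change.

gopuppuiongguir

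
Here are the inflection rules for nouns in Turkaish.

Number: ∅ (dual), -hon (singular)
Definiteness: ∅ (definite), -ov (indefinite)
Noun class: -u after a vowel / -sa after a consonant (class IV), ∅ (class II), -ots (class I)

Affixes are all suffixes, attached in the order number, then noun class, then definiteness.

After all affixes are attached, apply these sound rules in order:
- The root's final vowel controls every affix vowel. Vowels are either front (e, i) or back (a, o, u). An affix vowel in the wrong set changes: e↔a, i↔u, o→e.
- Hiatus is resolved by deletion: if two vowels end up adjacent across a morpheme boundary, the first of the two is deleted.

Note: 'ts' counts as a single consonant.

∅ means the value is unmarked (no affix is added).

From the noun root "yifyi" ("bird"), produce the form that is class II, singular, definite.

yifyihen

Attach number singular -hon → yifyihon.
noun class = class II: zero marking, form stays yifyihon.
definiteness = definite: zero marking, form stays yifyihon.
Apply vowel harmony: yifyihon → yifyihen.
Vowel deletion: no change.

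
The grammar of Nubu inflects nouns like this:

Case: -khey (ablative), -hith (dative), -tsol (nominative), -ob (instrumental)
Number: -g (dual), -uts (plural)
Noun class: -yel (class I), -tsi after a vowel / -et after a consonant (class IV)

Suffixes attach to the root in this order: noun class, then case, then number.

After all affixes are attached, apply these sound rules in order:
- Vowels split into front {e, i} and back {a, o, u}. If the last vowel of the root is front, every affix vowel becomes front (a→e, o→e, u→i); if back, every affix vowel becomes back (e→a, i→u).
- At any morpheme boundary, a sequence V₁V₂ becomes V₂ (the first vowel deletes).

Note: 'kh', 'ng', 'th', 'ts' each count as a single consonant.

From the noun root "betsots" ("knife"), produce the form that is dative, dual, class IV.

betsotsathuthg

Attach noun class class IV -et (after consonant 'ts') → betsotset.
Attach case dative -hith → betsotsethith.
Attach number dual -g → betsotsethithg.
Apply vowel harmony: betsotsethithg → betsotsathuthg.
Vowel deletion: no change.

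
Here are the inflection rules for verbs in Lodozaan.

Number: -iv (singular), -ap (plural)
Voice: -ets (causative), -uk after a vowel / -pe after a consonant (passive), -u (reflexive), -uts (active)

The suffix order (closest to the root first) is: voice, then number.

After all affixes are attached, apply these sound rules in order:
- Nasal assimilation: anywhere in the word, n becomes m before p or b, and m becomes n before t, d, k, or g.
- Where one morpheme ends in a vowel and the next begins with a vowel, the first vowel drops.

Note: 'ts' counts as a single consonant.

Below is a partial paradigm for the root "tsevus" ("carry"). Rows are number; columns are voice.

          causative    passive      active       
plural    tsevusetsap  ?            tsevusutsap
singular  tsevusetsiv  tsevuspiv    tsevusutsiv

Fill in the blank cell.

tsevuspap

Attach voice passive -pe (after consonant 's') → tsevuspe.
Attach number plural -ap → tsevuspeap.
Nasal assimilation: no change.
Apply vowel deletion: tsevuspeap → tsevuspap.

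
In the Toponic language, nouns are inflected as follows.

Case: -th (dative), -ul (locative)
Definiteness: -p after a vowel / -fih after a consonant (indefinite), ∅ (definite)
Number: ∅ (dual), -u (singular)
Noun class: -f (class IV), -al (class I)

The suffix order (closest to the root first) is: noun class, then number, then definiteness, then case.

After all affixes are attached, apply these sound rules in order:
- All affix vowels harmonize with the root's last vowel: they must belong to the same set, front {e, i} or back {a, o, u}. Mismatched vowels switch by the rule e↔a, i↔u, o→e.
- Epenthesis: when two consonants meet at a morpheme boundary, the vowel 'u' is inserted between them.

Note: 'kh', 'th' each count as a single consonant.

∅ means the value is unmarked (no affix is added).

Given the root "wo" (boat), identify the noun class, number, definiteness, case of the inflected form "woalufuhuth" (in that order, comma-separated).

class I, dual, indefinite, dative

Segment: wo-al-fih-th.
noun class: -al → class I.
number: ∅ → dual.
definiteness: -p/fih → indefinite.
case: -th → dative.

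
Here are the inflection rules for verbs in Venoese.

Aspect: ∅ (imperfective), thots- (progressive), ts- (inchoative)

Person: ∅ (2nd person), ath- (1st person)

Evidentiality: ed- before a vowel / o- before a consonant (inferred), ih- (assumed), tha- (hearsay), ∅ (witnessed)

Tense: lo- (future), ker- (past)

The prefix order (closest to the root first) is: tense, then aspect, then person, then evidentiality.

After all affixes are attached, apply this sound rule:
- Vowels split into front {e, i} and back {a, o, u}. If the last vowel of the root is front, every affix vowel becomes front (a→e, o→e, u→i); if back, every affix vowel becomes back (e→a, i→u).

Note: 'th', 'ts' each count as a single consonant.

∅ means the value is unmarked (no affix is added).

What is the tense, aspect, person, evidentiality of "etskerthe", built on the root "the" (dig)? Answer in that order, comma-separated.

Segment: o-ts-ker-the.
tense: ker- → past.
aspect: ts- → inchoative.
person: ∅ → 2nd person.
evidentiality: ed/o- → inferred.

past, inchoative, 2nd person, inferred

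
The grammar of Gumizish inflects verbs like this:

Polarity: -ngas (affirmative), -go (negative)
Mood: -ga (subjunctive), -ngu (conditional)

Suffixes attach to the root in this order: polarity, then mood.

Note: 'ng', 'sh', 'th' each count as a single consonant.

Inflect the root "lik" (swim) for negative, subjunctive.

likgoga

Attach polarity negative -go → likgo.
Attach mood subjunctive -ga → likgoga.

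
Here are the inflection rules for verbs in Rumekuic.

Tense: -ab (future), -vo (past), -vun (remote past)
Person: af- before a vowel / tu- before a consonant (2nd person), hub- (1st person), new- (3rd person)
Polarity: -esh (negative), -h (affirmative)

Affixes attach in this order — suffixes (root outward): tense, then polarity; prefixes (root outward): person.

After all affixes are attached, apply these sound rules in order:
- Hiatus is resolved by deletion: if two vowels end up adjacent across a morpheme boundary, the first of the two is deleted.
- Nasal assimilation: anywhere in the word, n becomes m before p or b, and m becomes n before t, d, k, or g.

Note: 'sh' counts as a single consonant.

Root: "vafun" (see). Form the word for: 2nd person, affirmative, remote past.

Attach tense remote past -vun → vafunvun.
Attach person 2nd person tu- (before consonant 'v') → tuvafunvun.
Attach polarity affirmative -h → tuvafunvunh.
Vowel deletion: no change.
Nasal assimilation: no change.

tuvafunvunh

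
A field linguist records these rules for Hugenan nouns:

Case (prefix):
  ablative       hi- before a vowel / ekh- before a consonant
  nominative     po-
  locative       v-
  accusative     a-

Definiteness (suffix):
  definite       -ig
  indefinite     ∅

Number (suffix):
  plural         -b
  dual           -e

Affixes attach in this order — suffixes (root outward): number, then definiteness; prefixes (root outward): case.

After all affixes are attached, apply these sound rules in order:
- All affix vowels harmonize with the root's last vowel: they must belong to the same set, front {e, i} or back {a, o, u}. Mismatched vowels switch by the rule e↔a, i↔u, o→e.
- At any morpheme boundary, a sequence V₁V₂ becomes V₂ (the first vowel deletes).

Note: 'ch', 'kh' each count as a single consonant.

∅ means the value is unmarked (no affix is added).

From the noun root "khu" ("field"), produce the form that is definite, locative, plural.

Attach case locative v- → vkhu.
Attach number plural -b → vkhub.
Attach definiteness definite -ig → vkhubig.
Apply vowel harmony: vkhubig → vkhubug.
Vowel deletion: no change.

vkhubug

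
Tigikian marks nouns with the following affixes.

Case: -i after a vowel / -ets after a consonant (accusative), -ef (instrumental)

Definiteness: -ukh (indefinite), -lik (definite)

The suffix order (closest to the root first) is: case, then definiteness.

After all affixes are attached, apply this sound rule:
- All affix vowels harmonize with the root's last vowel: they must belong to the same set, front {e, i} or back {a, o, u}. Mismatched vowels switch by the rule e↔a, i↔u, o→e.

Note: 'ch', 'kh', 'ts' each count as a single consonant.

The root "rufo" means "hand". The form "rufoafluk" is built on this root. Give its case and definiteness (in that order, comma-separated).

instrumental, definite

Segment: rufo-ef-lik.
case: -ef → instrumental.
definiteness: -lik → definite.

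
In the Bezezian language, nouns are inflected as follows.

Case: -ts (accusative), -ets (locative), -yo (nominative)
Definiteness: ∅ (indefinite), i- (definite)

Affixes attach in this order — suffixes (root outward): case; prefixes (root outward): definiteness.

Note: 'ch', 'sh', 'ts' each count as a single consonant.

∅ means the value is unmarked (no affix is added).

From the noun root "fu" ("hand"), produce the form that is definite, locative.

Attach case locative -ets → fuets.
Attach definiteness definite i- → ifuets.

ifuets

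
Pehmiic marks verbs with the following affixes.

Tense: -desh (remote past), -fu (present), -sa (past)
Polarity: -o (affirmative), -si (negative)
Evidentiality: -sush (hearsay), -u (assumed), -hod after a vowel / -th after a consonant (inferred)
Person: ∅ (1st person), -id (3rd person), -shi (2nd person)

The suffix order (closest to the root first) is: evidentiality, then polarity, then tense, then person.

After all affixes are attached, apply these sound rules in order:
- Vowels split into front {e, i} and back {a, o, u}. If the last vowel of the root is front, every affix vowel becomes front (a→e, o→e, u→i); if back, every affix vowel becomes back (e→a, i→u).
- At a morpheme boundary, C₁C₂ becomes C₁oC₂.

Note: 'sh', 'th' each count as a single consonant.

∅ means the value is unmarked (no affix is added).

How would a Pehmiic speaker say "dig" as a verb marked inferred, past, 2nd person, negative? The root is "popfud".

Attach evidentiality inferred -th (after consonant 'd') → popfudth.
Attach polarity negative -si → popfudthsi.
Attach tense past -sa → popfudthsisa.
Attach person 2nd person -shi → popfudthsisashi.
Apply vowel harmony: popfudthsisashi → popfudthsusashu.
Apply epenthesis: popfudthsusashu → popfudothosusashu.

popfudothosusashu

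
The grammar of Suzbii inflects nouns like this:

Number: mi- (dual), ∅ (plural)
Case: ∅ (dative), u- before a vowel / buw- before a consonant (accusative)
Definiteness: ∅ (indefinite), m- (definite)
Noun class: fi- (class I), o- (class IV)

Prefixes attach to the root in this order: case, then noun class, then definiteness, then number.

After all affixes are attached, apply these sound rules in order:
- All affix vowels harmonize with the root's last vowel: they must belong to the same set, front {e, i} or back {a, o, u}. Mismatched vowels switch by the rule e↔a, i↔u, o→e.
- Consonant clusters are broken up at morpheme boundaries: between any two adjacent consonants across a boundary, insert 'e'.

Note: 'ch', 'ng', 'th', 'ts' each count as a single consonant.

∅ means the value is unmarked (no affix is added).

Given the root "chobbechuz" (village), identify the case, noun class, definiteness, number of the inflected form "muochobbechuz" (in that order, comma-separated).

Segment: mi-o-chobbechuz.
case: ∅ → dative.
noun class: o- → class IV.
definiteness: ∅ → indefinite.
number: mi- → dual.

dative, class IV, indefinite, dual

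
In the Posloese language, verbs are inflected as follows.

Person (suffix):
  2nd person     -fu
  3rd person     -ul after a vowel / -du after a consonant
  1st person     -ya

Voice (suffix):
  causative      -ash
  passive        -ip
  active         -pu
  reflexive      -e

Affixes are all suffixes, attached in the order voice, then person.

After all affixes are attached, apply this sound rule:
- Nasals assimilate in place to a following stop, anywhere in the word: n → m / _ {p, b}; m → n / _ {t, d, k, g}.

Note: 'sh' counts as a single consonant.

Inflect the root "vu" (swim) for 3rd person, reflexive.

Attach voice reflexive -e → vue.
Attach person 3rd person -ul (after vowel 'e') → vueul.
Nasal assimilation: no change.

vueul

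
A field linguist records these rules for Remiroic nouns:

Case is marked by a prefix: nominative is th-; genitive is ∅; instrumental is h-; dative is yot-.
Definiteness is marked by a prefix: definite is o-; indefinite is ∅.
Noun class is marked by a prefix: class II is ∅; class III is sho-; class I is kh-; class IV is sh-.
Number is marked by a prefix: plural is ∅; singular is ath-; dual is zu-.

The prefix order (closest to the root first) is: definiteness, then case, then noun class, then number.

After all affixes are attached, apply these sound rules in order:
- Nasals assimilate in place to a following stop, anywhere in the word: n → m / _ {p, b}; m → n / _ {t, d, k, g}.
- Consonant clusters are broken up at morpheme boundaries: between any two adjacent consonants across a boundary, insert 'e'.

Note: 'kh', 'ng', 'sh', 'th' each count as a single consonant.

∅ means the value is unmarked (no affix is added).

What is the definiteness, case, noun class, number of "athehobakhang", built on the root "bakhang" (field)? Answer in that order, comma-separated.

definite, instrumental, class II, singular

Segment: ath-h-o-bakhang.
definiteness: o- → definite.
case: h- → instrumental.
noun class: ∅ → class II.
number: ath- → singular.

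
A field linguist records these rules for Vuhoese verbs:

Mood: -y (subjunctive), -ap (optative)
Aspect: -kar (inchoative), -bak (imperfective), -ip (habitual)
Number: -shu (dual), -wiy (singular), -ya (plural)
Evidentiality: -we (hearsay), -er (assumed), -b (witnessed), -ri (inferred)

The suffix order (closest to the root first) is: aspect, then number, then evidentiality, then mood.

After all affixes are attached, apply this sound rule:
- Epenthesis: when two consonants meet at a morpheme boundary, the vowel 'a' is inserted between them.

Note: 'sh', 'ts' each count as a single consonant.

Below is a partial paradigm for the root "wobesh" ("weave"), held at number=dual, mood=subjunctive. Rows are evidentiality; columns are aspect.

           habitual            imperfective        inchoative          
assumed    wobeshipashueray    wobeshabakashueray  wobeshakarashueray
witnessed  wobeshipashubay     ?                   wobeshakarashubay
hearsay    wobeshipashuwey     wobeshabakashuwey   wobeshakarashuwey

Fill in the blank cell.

wobeshabakashubay

Attach aspect imperfective -bak → wobeshbak.
Attach number dual -shu → wobeshbakshu.
Attach evidentiality witnessed -b → wobeshbakshub.
Attach mood subjunctive -y → wobeshbakshuby.
Apply epenthesis: wobeshbakshuby → wobeshabakashubay.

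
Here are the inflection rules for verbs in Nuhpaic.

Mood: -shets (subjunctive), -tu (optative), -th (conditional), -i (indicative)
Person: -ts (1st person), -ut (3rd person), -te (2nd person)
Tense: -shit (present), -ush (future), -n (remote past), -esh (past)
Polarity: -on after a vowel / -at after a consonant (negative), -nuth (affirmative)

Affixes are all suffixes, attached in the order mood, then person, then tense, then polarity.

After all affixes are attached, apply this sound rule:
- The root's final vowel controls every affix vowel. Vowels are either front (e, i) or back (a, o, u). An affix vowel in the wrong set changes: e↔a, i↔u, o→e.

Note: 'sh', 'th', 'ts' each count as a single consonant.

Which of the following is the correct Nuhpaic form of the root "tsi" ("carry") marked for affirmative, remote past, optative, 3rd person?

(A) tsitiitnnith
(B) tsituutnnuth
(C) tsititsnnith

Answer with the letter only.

A

Attach mood optative -tu → tsitu.
Attach person 3rd person -ut → tsituut.
Attach tense remote past -n → tsituutn.
Attach polarity affirmative -nuth → tsituutnnuth.
Apply vowel harmony: tsituutnnuth → tsitiitnnith.
So the correct form is tsitiitnnith, option (A).
(B) tsituutnnuth is wrong: it fails to apply the sound rule(s).
(C) tsititsnnith is wrong: it uses 1st person instead of 3rd person for person.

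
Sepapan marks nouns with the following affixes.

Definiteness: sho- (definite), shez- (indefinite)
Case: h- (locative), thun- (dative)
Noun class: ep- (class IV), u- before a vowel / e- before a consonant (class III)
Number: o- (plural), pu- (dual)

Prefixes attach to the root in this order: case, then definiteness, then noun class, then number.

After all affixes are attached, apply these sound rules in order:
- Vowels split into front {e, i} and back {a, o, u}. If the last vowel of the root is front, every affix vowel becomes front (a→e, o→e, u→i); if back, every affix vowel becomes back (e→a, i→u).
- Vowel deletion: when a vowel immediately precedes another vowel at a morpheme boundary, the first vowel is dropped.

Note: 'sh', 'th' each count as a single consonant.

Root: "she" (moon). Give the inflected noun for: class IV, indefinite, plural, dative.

Attach case dative thun- → thunshe.
Attach definiteness indefinite shez- → shezthunshe.
Attach noun class class IV ep- → epshezthunshe.
Attach number plural o- → oepshezthunshe.
Apply vowel harmony: oepshezthunshe → eepshezthinshe.
Apply vowel deletion: eepshezthinshe → epshezthinshe.

epshezthinshe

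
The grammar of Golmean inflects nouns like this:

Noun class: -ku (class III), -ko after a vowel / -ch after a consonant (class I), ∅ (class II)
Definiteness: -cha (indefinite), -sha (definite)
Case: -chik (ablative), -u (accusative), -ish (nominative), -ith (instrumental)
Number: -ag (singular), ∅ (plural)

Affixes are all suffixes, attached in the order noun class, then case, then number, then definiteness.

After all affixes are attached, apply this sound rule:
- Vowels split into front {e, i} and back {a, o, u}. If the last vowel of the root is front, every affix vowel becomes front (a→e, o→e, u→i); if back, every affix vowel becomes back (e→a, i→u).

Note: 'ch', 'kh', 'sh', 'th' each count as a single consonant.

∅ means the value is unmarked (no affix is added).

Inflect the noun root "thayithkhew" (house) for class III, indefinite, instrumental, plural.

Attach noun class class III -ku → thayithkhewku.
Attach case instrumental -ith → thayithkhewkuith.
number = plural: zero marking, form stays thayithkhewkuith.
Attach definiteness indefinite -cha → thayithkhewkuithcha.
Apply vowel harmony: thayithkhewkuithcha → thayithkhewkiithche.

thayithkhewkiithche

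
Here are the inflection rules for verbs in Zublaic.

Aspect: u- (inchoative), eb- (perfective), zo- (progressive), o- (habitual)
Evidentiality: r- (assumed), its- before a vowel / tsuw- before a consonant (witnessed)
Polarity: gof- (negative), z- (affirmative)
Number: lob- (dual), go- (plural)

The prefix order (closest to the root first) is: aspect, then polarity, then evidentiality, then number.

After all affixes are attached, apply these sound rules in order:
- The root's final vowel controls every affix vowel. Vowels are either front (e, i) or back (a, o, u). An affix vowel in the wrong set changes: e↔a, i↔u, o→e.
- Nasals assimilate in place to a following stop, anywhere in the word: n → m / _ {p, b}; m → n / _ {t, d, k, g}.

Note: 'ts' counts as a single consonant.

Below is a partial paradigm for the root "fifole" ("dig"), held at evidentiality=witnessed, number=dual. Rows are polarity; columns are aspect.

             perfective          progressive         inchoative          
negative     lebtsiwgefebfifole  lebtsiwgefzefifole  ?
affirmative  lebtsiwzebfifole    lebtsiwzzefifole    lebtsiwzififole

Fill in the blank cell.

Attach aspect inchoative u- → ufifole.
Attach polarity negative gof- → gofufifole.
Attach evidentiality witnessed tsuw- (before consonant 'g') → tsuwgofufifole.
Attach number dual lob- → lobtsuwgofufifole.
Apply vowel harmony: lobtsuwgofufifole → lebtsiwgefififole.
Nasal assimilation: no change.

lebtsiwgefififole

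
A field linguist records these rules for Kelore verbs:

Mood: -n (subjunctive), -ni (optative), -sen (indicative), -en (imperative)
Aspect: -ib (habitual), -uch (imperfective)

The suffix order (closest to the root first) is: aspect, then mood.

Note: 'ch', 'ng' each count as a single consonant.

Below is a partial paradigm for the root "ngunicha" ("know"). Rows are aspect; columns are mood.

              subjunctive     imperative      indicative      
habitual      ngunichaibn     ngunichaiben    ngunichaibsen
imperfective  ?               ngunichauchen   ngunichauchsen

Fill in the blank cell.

ngunichauchn

Attach aspect imperfective -uch → ngunichauch.
Attach mood subjunctive -n → ngunichauchn.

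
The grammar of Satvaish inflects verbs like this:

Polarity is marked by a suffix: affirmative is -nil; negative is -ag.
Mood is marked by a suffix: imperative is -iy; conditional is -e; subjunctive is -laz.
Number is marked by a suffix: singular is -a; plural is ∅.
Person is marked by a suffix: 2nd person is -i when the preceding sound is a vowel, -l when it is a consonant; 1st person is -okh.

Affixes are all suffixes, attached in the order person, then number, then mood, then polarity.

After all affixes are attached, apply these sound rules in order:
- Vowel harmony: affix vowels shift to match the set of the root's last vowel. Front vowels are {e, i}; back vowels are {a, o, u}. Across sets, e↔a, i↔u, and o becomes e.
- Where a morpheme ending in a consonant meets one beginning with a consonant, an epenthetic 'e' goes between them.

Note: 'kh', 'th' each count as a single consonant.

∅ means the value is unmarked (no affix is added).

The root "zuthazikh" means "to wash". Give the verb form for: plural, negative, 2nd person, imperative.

Attach person 2nd person -l (after consonant 'kh') → zuthazikhl.
number = plural: zero marking, form stays zuthazikhl.
Attach mood imperative -iy → zuthazikhliy.
Attach polarity negative -ag → zuthazikhliyag.
Apply vowel harmony: zuthazikhliyag → zuthazikhliyeg.
Apply epenthesis: zuthazikhliyeg → zuthazikheliyeg.

zuthazikheliyeg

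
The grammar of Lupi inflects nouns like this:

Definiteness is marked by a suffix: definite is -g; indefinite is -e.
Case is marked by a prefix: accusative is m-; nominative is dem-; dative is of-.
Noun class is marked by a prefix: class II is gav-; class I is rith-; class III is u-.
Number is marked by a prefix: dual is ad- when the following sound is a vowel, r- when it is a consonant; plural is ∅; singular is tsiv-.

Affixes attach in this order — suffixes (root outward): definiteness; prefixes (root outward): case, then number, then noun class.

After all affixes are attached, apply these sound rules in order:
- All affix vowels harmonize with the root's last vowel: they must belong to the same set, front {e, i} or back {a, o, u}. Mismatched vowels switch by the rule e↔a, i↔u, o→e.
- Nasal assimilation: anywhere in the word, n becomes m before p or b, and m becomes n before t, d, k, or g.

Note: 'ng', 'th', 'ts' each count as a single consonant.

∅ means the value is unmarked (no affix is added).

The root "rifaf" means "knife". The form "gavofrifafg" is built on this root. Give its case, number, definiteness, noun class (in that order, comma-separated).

Segment: gav-of-rifaf-g.
case: of- → dative.
number: ∅ → plural.
definiteness: -g → definite.
noun class: gav- → class II.

dative, plural, definite, class II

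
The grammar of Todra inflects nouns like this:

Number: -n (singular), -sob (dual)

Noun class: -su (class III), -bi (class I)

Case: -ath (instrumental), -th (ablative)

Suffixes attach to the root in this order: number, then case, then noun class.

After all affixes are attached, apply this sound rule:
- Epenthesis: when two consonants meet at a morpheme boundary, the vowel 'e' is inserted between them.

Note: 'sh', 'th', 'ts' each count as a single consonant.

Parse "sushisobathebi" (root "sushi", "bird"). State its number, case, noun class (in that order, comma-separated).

Segment: sushi-sob-ath-bi.
number: -sob → dual.
case: -ath → instrumental.
noun class: -bi → class I.

dual, instrumental, class I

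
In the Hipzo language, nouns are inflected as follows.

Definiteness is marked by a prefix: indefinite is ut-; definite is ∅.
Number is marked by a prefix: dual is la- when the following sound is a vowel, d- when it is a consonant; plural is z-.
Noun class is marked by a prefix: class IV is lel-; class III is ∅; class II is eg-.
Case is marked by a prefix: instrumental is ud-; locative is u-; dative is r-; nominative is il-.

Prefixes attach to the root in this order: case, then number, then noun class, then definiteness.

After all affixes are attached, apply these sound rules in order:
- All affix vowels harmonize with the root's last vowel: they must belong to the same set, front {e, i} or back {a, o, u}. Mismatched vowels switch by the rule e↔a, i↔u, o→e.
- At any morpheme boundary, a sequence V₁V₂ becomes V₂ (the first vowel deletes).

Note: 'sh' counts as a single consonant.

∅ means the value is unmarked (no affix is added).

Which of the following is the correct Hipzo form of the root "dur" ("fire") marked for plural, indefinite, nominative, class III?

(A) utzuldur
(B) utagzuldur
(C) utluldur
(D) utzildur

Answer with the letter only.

Attach case nominative il- → ildur.
Attach number plural z- → zildur.
noun class = class III: zero marking, form stays zildur.
Attach definiteness indefinite ut- → utzildur.
Apply vowel harmony: utzildur → utzuldur.
Vowel deletion: no change.
So the correct form is utzuldur, option (A).
(B) utagzuldur is wrong: it uses class II instead of class III for noun class.
(C) utluldur is wrong: it uses dual instead of plural for number.
(D) utzildur is wrong: it fails to apply the sound rule(s).

A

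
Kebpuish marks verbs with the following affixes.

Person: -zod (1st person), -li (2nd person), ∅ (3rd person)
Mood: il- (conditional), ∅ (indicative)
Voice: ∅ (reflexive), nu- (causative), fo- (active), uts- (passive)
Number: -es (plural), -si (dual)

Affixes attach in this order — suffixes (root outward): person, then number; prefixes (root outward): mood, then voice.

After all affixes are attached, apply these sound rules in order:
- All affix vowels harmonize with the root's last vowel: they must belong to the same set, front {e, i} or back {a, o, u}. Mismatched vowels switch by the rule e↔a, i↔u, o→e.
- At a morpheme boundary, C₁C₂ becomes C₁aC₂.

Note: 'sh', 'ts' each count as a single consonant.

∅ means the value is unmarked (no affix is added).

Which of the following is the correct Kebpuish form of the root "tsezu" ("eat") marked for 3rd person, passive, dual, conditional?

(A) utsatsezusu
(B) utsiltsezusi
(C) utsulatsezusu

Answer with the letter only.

person = 3rd person: zero marking, form stays tsezu.
Attach mood conditional il- → iltsezu.
Attach voice passive uts- → utsiltsezu.
Attach number dual -si → utsiltsezusi.
Apply vowel harmony: utsiltsezusi → utsultsezusu.
Apply epenthesis: utsultsezusu → utsulatsezusu.
So the correct form is utsulatsezusu, option (C).
(B) utsiltsezusi is wrong: it fails to apply the sound rule(s).
(A) utsatsezusu is wrong: it uses indicative instead of conditional for mood.

C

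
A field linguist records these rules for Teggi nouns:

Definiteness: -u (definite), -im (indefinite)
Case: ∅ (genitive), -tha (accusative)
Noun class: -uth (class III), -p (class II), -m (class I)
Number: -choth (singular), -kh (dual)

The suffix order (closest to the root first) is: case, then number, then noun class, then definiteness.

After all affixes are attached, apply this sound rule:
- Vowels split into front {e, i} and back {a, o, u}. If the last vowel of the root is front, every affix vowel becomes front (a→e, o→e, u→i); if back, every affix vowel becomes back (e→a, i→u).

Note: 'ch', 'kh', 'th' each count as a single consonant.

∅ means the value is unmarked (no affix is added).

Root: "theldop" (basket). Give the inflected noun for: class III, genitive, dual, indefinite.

case = genitive: zero marking, form stays theldop.
Attach number dual -kh → theldopkh.
Attach noun class class III -uth → theldopkhuth.
Attach definiteness indefinite -im → theldopkhuthim.
Apply vowel harmony: theldopkhuthim → theldopkhuthum.

theldopkhuthum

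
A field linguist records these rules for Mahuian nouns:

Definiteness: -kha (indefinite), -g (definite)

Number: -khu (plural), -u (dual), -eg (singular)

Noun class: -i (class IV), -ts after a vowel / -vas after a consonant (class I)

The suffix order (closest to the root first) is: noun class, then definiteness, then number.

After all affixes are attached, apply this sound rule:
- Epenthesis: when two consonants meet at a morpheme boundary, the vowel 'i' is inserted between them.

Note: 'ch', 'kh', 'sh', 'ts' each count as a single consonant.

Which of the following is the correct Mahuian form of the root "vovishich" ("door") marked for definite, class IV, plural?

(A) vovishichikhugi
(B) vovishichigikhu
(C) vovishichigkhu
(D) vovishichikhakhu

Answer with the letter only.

Attach noun class class IV -i → vovishichi.
Attach definiteness definite -g → vovishichig.
Attach number plural -khu → vovishichigkhu.
Apply epenthesis: vovishichigkhu → vovishichigikhu.
So the correct form is vovishichigikhu, option (B).
(C) vovishichigkhu is wrong: it fails to apply the sound rule(s).
(A) vovishichikhugi is wrong: it has the affixes in the wrong order.
(D) vovishichikhakhu is wrong: it uses indefinite instead of definite for definiteness.

B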